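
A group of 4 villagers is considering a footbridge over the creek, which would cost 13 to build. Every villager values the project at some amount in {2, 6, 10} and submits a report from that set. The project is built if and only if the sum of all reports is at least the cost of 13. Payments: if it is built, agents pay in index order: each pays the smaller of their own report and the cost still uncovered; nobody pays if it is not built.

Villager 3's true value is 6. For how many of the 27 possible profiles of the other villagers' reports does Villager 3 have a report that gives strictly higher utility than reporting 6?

5

Others report (2, 2, 10): truth gives 0; report 2 gives 4 > 0. Violating.
Others report (2, 6, 6): truth gives 1; report 2 gives 4 > 1. Violating.
Others report (2, 6, 10): truth gives 1; report 2 gives 4 > 1. Violating.
Others report (6, 2, 6): truth gives 1; report 2 gives 4 > 1. Violating.
Others report (2, 2, 2): truth gives 0; no alternative beats it.
Others report (2, 2, 6): truth gives 0; no alternative beats it.
(Checking all 27 profiles: 5 have a profitable deviation, 22 do not.)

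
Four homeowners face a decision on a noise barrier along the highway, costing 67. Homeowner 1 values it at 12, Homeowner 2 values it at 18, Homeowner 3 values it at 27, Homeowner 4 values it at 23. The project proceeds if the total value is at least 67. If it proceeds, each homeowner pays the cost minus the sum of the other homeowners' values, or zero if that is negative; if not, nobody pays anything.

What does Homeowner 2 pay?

Total value 80 ≥ cost 67, so the project is built.
The other homeowners' values sum to 62.
Cost minus that sum is 67 - 62 = 5.

5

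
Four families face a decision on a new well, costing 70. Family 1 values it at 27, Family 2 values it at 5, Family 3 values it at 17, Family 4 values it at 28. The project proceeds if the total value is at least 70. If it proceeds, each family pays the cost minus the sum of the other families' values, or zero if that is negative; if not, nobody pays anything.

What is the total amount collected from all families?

51

Total value 77 ≥ cost 70, so it is built.
Family 1: others sum to 50; max(0, 70 - 50) = 20.
Family 2: others sum to 72; max(0, 70 - 72) = 0.
Family 3: others sum to 60; max(0, 70 - 60) = 10.
Family 4: others sum to 49; max(0, 70 - 49) = 21.
Total collected = 20 + 0 + 10 + 21 = 51.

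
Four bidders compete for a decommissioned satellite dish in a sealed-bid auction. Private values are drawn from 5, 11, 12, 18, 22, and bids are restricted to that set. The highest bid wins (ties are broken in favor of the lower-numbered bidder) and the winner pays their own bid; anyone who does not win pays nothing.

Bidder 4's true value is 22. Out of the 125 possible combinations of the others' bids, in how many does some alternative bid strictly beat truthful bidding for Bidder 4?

27

Others bid (5, 5, 5): truth gives 0; bid 11 gives 11 > 0. Violating.
Others bid (5, 5, 11): truth gives 0; bid 12 gives 10 > 0. Violating.
Others bid (5, 5, 12): truth gives 0; bid 18 gives 4 > 0. Violating.
Others bid (5, 11, 5): truth gives 0; bid 12 gives 10 > 0. Violating.
Others bid (5, 5, 18): truth gives 0; no alternative beats it.
Others bid (5, 5, 22): truth gives 0; no alternative beats it.
(Checking all 125 profiles: 27 have a profitable deviation, 98 do not.)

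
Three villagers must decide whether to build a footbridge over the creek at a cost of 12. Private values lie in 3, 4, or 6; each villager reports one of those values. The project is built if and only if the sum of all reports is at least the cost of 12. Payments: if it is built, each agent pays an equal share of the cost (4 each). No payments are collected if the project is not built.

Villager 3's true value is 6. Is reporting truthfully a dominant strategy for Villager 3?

Yes

Check each profile of the others' reports and compare truth against every alternative report.
Others report (3, 3): truth gives 2, best alternative gives 0.
Others report (3, 4): truth gives 2, best alternative gives 0.
Others report (4, 3): truth gives 2, best alternative gives 0.
Others report (3, 6): truth gives 2, best alternative gives 2.
Others report (4, 4): truth gives 2, best alternative gives 2.
Others report (4, 6): truth gives 2, best alternative gives 2.
(Remaining 3 profiles checked similarly; truth is weakly best in each.)
In every case the truthful report is at least as good as any alternative, so it is a dominant strategy.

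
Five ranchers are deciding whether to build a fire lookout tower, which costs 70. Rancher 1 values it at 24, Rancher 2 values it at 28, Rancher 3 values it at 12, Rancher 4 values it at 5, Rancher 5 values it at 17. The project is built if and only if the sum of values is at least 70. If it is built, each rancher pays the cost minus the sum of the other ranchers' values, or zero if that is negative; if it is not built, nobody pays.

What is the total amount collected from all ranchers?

21

Total value 86 ≥ cost 70, so it is built.
Rancher 1: others sum to 62; max(0, 70 - 62) = 8.
Rancher 2: others sum to 58; max(0, 70 - 58) = 12.
Rancher 3: others sum to 74; max(0, 70 - 74) = 0.
Rancher 4: others sum to 81; max(0, 70 - 81) = 0.
Rancher 5: others sum to 69; max(0, 70 - 69) = 1.
Total collected = 8 + 12 + 0 + 0 + 1 = 21.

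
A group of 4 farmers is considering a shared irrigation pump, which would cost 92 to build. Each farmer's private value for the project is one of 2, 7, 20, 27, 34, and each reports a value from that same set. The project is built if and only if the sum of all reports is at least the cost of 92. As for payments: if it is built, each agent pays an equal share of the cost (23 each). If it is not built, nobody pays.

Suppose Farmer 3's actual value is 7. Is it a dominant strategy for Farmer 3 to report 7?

Consider the case where Farmer 1 reports 20, Farmer 2 reports 34 and Farmer 4 reports 34.
Truthful report 7: project built, pays 23, utility 7 - 23 = -16.
Report 2 instead: project not built, utility 0.
Since 0 > -16, reporting 2 is strictly better here, so truthful reporting is not dominant.

No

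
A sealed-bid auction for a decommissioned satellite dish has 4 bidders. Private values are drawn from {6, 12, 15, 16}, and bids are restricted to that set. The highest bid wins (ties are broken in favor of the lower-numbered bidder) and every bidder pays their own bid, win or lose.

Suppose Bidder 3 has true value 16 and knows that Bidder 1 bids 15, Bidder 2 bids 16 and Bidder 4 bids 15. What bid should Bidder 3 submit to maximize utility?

6

Bid 6: loses but pays 6, utility -6.
Bid 12: loses but pays 12, utility -12.
Bid 15: loses but pays 15, utility -15.
Bid 16: loses but pays 16, utility -16.
The best choice is 6 with utility -6.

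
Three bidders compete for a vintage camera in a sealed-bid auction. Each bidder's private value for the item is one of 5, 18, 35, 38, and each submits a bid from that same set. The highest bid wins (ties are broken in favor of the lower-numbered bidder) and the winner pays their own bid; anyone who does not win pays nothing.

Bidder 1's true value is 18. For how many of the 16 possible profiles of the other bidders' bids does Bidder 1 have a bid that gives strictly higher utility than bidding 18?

Others bid (5, 5): truth gives 0; bid 5 gives 13 > 0. Violating.
Others bid (5, 18): truth gives 0; no alternative beats it.
Others bid (5, 35): truth gives 0; no alternative beats it.
(Checking all 16 profiles: 1 has a profitable deviation, 15 do not.)

1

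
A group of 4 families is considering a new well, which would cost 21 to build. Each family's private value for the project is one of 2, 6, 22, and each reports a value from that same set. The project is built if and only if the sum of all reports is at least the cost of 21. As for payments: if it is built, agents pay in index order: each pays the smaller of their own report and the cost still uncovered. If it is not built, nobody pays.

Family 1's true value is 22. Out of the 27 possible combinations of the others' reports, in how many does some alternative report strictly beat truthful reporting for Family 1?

Others report (2, 2, 22): truth gives 1; report 2 gives 20 > 1. Violating.
Others report (2, 6, 22): truth gives 1; report 2 gives 20 > 1. Violating.
Others report (2, 22, 2): truth gives 1; report 2 gives 20 > 1. Violating.
Others report (2, 22, 6): truth gives 1; report 2 gives 20 > 1. Violating.
Others report (2, 2, 2): truth gives 1; no alternative beats it.
Others report (2, 2, 6): truth gives 1; no alternative beats it.
(Checking all 27 profiles: 20 have a profitable deviation, 7 do not.)

20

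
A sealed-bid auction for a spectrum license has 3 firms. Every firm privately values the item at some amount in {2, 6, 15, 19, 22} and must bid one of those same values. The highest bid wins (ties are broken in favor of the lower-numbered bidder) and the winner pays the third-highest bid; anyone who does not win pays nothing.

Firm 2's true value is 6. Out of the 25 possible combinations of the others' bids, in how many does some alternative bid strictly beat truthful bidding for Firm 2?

Others bid (2, 15): truth gives 0; bid 15 gives 4 > 0. Violating.
Others bid (2, 19): truth gives 0; bid 19 gives 4 > 0. Violating.
Others bid (2, 22): truth gives 0; bid 22 gives 4 > 0. Violating.
Others bid (6, 2): truth gives 0; bid 15 gives 4 > 0. Violating.
Others bid (2, 2): truth gives 4; no alternative beats it.
Others bid (2, 6): truth gives 4; no alternative beats it.
(Checking all 25 profiles: 6 have a profitable deviation, 19 do not.)

6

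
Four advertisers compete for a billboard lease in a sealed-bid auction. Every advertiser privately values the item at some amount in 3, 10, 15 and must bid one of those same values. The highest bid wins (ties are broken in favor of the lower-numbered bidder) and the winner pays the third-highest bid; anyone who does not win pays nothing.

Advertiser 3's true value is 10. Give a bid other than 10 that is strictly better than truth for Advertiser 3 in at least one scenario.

Suppose Advertiser 1 bids 3, Advertiser 2 bids 3 and Advertiser 4 bids 15.
Bid 10: loses, pays 0, utility 0.
Bid 15: wins, pays 3, utility 10 - 3 = 7.
So bidding 15 beats truth here (7 > 0).

15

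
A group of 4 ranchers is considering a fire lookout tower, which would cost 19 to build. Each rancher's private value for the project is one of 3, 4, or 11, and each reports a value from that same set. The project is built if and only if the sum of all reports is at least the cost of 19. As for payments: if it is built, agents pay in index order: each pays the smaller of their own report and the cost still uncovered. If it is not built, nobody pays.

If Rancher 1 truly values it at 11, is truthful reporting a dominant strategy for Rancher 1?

Consider the case where Rancher 2 reports 3, Rancher 3 reports 3 and Rancher 4 reports 11.
Truthful report 11: project built, pays 11, utility 11 - 11 = 0.
Report 3 instead: project built, pays 3, utility 11 - 3 = 8.
Since 8 > 0, reporting 3 is strictly better here, so truthful reporting is not dominant.

No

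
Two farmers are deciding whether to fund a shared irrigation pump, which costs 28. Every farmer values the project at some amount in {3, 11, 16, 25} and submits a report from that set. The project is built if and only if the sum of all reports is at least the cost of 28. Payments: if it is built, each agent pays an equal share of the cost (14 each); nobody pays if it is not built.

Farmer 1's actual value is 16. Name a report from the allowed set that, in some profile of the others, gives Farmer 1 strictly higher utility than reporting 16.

Suppose Farmer 2 reports 3.
Report 16: project not built, utility 0.
Report 25: project built, pays 14, utility 16 - 14 = 2.
So reporting 25 beats truth here (2 > 0).

25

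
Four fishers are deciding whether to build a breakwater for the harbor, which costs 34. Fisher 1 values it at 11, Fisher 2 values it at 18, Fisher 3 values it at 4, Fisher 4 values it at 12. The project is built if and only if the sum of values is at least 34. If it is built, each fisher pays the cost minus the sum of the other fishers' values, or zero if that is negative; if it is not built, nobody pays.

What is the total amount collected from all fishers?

8

Total value 45 ≥ cost 34, so it is built.
Fisher 1: others sum to 34; max(0, 34 - 34) = 0.
Fisher 2: others sum to 27; max(0, 34 - 27) = 7.
Fisher 3: others sum to 41; max(0, 34 - 41) = 0.
Fisher 4: others sum to 33; max(0, 34 - 33) = 1.
Total collected = 0 + 7 + 0 + 1 = 8.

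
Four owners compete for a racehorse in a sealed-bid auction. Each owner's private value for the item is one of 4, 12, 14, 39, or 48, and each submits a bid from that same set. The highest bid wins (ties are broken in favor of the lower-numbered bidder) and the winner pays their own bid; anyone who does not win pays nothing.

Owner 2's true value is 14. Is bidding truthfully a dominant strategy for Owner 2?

Consider the case where Owner 1 bids 4, Owner 3 bids 4 and Owner 4 bids 4.
Truthful bid 14: wins, pays 14, utility 14 - 14 = 0.
Bid 12 instead: wins, pays 12, utility 14 - 12 = 2.
Since 2 > 0, bidding 12 is strictly better here, so truthful bidding is not dominant.

No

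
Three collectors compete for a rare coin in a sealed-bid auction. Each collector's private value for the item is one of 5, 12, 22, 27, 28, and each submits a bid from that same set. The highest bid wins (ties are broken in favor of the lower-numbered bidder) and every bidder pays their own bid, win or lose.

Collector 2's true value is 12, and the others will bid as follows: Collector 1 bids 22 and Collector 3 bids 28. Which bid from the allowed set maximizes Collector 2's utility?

Bid 5: loses but pays 5, utility -5.
Bid 12: loses but pays 12, utility -12.
Bid 22: loses but pays 22, utility -22.
Bid 27: loses but pays 27, utility -27.
Bid 28: wins, pays 28, utility 12 - 28 = -16.
The best choice is 5 with utility -5.

5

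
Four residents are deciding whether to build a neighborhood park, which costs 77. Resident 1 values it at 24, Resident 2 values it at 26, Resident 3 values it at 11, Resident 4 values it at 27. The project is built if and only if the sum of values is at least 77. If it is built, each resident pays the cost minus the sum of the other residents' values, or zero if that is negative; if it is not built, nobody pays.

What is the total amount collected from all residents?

Total value 88 ≥ cost 77, so it is built.
Resident 1: others sum to 64; max(0, 77 - 64) = 13.
Resident 2: others sum to 62; max(0, 77 - 62) = 15.
Resident 3: others sum to 77; max(0, 77 - 77) = 0.
Resident 4: others sum to 61; max(0, 77 - 61) = 16.
Total collected = 13 + 15 + 0 + 16 = 44.

44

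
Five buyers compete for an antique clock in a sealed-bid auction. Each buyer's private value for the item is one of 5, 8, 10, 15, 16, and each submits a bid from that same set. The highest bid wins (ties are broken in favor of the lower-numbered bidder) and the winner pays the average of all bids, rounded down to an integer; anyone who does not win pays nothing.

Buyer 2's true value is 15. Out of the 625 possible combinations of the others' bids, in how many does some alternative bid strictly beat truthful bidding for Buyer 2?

Others bid (5, 5, 5, 5): truth gives 8; bid 8 gives 10 > 8. Violating.
Others bid (5, 5, 5, 8): truth gives 8; bid 8 gives 9 > 8. Violating.
Others bid (5, 5, 5, 10): truth gives 7; bid 10 gives 8 > 7. Violating.
Others bid (5, 5, 5, 16): truth gives 0; bid 16 gives 6 > 0. Violating.
Others bid (5, 5, 5, 15): truth gives 6; no alternative beats it.
Others bid (5, 5, 8, 15): truth gives 6; no alternative beats it.
(Checking all 625 profiles: 354 have a profitable deviation, 271 do not.)

354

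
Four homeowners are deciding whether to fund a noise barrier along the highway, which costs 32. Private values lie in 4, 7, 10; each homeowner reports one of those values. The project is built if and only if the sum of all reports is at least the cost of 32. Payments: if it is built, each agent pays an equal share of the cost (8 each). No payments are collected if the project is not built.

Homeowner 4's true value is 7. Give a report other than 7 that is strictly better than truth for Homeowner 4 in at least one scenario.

Suppose Homeowner 1 reports 7, Homeowner 2 reports 10 and Homeowner 3 reports 10.
Report 7: project built, pays 8, utility 7 - 8 = -1.
Report 4: project not built, utility 0.
So reporting 4 beats truth here (0 > -1).

4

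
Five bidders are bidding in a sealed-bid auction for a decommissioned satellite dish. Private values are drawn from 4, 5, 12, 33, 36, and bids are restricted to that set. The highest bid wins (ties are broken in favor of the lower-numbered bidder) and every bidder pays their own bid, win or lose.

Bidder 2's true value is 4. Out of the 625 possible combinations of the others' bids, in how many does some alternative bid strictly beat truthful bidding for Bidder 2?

8

Others bid (4, 4, 4, 4): truth gives -4; bid 5 gives -1 > -4. Violating.
Others bid (4, 4, 4, 5): truth gives -4; bid 5 gives -1 > -4. Violating.
Others bid (4, 4, 5, 4): truth gives -4; bid 5 gives -1 > -4. Violating.
Others bid (4, 4, 5, 5): truth gives -4; bid 5 gives -1 > -4. Violating.
Others bid (4, 4, 4, 12): truth gives -4; no alternative beats it.
Others bid (4, 4, 4, 33): truth gives -4; no alternative beats it.
(Checking all 625 profiles: 8 have a profitable deviation, 617 do not.)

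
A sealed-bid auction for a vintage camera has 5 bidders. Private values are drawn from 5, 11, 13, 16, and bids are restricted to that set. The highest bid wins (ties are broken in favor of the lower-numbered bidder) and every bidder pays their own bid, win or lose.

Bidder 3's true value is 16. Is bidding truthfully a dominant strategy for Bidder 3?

Consider the case where Bidder 1 bids 5, Bidder 2 bids 5, Bidder 4 bids 5 and Bidder 5 bids 5.
Truthful bid 16: wins, pays 16, utility 16 - 16 = 0.
Bid 11 instead: wins, pays 11, utility 16 - 11 = 5.
Since 5 > 0, bidding 11 is strictly better here, so truthful bidding is not dominant.

No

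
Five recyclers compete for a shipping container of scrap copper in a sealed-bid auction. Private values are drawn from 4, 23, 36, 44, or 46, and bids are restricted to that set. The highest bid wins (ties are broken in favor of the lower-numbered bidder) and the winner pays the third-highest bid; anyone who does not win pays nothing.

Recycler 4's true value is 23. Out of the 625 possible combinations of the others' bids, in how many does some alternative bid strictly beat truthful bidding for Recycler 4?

Others bid (4, 4, 4, 36): truth gives 0; bid 36 gives 19 > 0. Violating.
Others bid (4, 4, 4, 44): truth gives 0; bid 44 gives 19 > 0. Violating.
Others bid (4, 4, 4, 46): truth gives 0; bid 46 gives 19 > 0. Violating.
Others bid (4, 4, 23, 4): truth gives 0; bid 36 gives 19 > 0. Violating.
Others bid (4, 4, 4, 4): truth gives 19; no alternative beats it.
Others bid (4, 4, 4, 23): truth gives 19; no alternative beats it.
(Checking all 625 profiles: 12 have a profitable deviation, 613 do not.)

12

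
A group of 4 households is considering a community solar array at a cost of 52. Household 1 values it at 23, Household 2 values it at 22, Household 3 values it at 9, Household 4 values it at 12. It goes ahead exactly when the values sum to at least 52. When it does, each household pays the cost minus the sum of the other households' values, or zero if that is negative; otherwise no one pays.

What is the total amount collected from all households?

Total value 66 ≥ cost 52, so it is built.
Household 1: others sum to 43; max(0, 52 - 43) = 9.
Household 2: others sum to 44; max(0, 52 - 44) = 8.
Household 3: others sum to 57; max(0, 52 - 57) = 0.
Household 4: others sum to 54; max(0, 52 - 54) = 0.
Total collected = 9 + 8 + 0 + 0 = 17.

17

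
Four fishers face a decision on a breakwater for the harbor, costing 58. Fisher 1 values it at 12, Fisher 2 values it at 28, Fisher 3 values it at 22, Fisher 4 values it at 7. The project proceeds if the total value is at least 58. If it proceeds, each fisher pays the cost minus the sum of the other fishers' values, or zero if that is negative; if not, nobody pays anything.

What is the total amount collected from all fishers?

29

Total value 69 ≥ cost 58, so it is built.
Fisher 1: others sum to 57; max(0, 58 - 57) = 1.
Fisher 2: others sum to 41; max(0, 58 - 41) = 17.
Fisher 3: others sum to 47; max(0, 58 - 47) = 11.
Fisher 4: others sum to 62; max(0, 58 - 62) = 0.
Total collected = 1 + 17 + 11 + 0 = 29.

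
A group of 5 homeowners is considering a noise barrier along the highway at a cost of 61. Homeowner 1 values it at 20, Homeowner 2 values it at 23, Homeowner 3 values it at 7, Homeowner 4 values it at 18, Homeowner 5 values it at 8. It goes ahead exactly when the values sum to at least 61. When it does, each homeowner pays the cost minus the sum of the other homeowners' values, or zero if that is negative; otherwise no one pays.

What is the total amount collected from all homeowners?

Total value 76 ≥ cost 61, so it is built.
Homeowner 1: others sum to 56; max(0, 61 - 56) = 5.
Homeowner 2: others sum to 53; max(0, 61 - 53) = 8.
Homeowner 3: others sum to 69; max(0, 61 - 69) = 0.
Homeowner 4: others sum to 58; max(0, 61 - 58) = 3.
Homeowner 5: others sum to 68; max(0, 61 - 68) = 0.
Total collected = 5 + 8 + 0 + 3 + 0 = 16.

16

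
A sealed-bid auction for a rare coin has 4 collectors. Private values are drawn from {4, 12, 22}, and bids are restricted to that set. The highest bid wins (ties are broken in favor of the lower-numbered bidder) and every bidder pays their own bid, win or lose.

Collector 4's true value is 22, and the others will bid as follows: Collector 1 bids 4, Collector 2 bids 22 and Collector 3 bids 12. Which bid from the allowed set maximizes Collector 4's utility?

Bid 4: loses but pays 4, utility -4.
Bid 12: loses but pays 12, utility -12.
Bid 22: loses but pays 22, utility -22.
The best choice is 4 with utility -4.

4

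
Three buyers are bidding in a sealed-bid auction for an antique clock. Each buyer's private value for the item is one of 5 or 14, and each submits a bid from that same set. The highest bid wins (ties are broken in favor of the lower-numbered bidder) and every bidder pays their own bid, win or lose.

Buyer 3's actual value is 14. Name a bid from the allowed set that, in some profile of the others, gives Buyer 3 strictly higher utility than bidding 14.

Suppose Buyer 1 bids 5 and Buyer 2 bids 14.
Bid 14: loses but pays 14, utility -14.
Bid 5: loses but pays 5, utility -5.
So bidding 5 beats truth here (-5 > -14).

5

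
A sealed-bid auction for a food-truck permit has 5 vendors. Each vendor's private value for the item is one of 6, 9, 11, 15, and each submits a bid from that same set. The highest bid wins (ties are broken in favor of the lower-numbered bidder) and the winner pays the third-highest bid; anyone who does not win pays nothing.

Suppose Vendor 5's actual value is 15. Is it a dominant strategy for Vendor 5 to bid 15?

Yes

Check each profile of the others' bids and compare truth against every alternative bid.
Others bid (6, 6, 6, 11): truth gives 9, best alternative gives 0.
Others bid (6, 6, 11, 6): truth gives 9, best alternative gives 0.
Others bid (6, 11, 6, 6): truth gives 9, best alternative gives 0.
Others bid (11, 6, 6, 6): truth gives 9, best alternative gives 0.
Others bid (6, 6, 9, 11): truth gives 6, best alternative gives 0.
Others bid (6, 6, 11, 9): truth gives 6, best alternative gives 0.
(Remaining 250 profiles checked similarly; truth is weakly best in each.)
In every case the truthful bid is at least as good as any alternative, so it is a dominant strategy.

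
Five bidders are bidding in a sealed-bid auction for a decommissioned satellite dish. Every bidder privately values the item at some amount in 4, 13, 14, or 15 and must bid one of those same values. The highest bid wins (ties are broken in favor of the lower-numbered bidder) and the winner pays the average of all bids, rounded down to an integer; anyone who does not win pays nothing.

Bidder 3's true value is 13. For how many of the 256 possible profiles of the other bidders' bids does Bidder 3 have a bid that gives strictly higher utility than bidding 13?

104

Others bid (4, 4, 4, 14): truth gives 0; bid 14 gives 5 > 0. Violating.
Others bid (4, 4, 4, 15): truth gives 0; bid 15 gives 5 > 0. Violating.
Others bid (4, 4, 13, 14): truth gives 0; bid 14 gives 4 > 0. Violating.
Others bid (4, 4, 13, 15): truth gives 0; bid 15 gives 3 > 0. Violating.
Others bid (4, 4, 4, 4): truth gives 8; no alternative beats it.
Others bid (4, 4, 4, 13): truth gives 6; no alternative beats it.
(Checking all 256 profiles: 104 have a profitable deviation, 152 do not.)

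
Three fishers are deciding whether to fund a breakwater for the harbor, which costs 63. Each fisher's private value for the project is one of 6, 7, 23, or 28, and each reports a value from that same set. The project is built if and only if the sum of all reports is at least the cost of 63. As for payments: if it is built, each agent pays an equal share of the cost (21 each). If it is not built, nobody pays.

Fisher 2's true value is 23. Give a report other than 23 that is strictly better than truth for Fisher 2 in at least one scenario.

28

Suppose Fisher 1 reports 7 and Fisher 3 reports 28.
Report 23: project not built, utility 0.
Report 28: project built, pays 21, utility 23 - 21 = 2.
So reporting 28 beats truth here (2 > 0).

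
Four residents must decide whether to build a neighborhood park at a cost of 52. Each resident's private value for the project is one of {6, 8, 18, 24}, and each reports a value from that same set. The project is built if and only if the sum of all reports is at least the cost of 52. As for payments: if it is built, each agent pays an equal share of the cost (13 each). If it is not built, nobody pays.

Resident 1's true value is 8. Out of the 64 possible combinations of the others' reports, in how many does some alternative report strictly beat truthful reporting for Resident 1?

Others report (8, 18, 18): truth gives -5; report 6 gives 0 > -5. Violating.
Others report (18, 8, 18): truth gives -5; report 6 gives 0 > -5. Violating.
Others report (18, 18, 8): truth gives -5; report 6 gives 0 > -5. Violating.
Others report (6, 6, 6): truth gives 0; no alternative beats it.
Others report (6, 6, 8): truth gives 0; no alternative beats it.
(Checking all 64 profiles: 3 have a profitable deviation, 61 do not.)

3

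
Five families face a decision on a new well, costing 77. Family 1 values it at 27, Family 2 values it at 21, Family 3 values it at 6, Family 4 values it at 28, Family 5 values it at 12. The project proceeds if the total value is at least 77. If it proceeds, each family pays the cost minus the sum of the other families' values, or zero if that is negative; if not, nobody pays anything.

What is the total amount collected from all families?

Total value 94 ≥ cost 77, so it is built.
Family 1: others sum to 67; max(0, 77 - 67) = 10.
Family 2: others sum to 73; max(0, 77 - 73) = 4.
Family 3: others sum to 88; max(0, 77 - 88) = 0.
Family 4: others sum to 66; max(0, 77 - 66) = 11.
Family 5: others sum to 82; max(0, 77 - 82) = 0.
Total collected = 10 + 4 + 0 + 11 + 0 = 25.

25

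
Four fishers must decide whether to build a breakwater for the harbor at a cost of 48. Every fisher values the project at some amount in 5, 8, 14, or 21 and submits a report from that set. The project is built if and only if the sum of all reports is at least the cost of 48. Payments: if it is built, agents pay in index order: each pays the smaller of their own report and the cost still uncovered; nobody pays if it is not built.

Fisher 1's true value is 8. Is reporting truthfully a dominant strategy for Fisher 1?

No

Consider the case where Fisher 2 reports 5, Fisher 3 reports 21 and Fisher 4 reports 21.
Truthful report 8: project built, pays 8, utility 8 - 8 = 0.
Report 5 instead: project built, pays 5, utility 8 - 5 = 3.
Since 3 > 0, reporting 5 is strictly better here, so truthful reporting is not dominant.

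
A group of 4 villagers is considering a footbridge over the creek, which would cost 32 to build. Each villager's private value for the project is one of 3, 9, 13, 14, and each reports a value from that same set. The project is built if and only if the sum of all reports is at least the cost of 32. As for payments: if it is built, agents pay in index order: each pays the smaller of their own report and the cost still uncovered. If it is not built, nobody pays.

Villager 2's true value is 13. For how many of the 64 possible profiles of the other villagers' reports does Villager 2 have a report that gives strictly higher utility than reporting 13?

51

Others report (3, 9, 13): truth gives 0; report 9 gives 4 > 0. Violating.
Others report (3, 9, 14): truth gives 0; report 9 gives 4 > 0. Violating.
Others report (3, 13, 9): truth gives 0; report 9 gives 4 > 0. Violating.
Others report (3, 13, 13): truth gives 0; report 3 gives 10 > 0. Violating.
Others report (3, 3, 3): truth gives 0; no alternative beats it.
Others report (3, 3, 9): truth gives 0; no alternative beats it.
(Checking all 64 profiles: 51 have a profitable deviation, 13 do not.)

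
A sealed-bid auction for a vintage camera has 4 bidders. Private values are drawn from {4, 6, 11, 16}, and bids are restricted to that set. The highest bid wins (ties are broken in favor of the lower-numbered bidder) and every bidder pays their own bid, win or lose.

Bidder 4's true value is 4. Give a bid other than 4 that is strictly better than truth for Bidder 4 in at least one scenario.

6

Suppose Bidder 1 bids 4, Bidder 2 bids 4 and Bidder 3 bids 4.
Bid 4: loses but pays 4, utility -4.
Bid 6: wins, pays 6, utility 4 - 6 = -2.
So bidding 6 beats truth here (-2 > -4).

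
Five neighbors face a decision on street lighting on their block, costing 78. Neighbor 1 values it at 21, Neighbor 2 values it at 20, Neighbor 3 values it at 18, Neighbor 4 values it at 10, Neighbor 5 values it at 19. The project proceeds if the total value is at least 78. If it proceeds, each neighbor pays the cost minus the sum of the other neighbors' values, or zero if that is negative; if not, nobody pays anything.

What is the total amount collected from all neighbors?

38

Total value 88 ≥ cost 78, so it is built.
Neighbor 1: others sum to 67; max(0, 78 - 67) = 11.
Neighbor 2: others sum to 68; max(0, 78 - 68) = 10.
Neighbor 3: others sum to 70; max(0, 78 - 70) = 8.
Neighbor 4: others sum to 78; max(0, 78 - 78) = 0.
Neighbor 5: others sum to 69; max(0, 78 - 69) = 9.
Total collected = 11 + 10 + 8 + 0 + 9 = 38.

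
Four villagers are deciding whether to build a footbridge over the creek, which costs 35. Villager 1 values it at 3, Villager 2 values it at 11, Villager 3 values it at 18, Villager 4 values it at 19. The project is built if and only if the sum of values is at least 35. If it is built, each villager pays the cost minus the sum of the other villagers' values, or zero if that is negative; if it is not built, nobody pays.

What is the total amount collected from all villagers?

5

Total value 51 ≥ cost 35, so it is built.
Villager 1: others sum to 48; max(0, 35 - 48) = 0.
Villager 2: others sum to 40; max(0, 35 - 40) = 0.
Villager 3: others sum to 33; max(0, 35 - 33) = 2.
Villager 4: others sum to 32; max(0, 35 - 32) = 3.
Total collected = 0 + 0 + 2 + 3 = 5.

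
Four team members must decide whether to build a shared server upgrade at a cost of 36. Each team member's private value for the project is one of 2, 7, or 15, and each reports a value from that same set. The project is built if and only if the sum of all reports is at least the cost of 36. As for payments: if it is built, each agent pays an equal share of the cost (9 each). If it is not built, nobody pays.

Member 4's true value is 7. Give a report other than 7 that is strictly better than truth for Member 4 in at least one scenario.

2

Suppose Member 1 reports 2, Member 2 reports 15 and Member 3 reports 15.
Report 7: project built, pays 9, utility 7 - 9 = -2.
Report 2: project not built, utility 0.
So reporting 2 beats truth here (0 > -2).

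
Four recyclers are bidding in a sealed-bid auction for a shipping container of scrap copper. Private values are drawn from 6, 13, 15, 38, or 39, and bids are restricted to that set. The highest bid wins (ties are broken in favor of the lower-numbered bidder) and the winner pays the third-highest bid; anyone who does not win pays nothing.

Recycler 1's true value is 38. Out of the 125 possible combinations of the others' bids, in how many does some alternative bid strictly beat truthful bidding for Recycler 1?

27

Others bid (6, 6, 39): truth gives 0; bid 39 gives 32 > 0. Violating.
Others bid (6, 13, 39): truth gives 0; bid 39 gives 25 > 0. Violating.
Others bid (6, 15, 39): truth gives 0; bid 39 gives 23 > 0. Violating.
Others bid (6, 39, 6): truth gives 0; bid 39 gives 32 > 0. Violating.
Others bid (6, 6, 6): truth gives 32; no alternative beats it.
Others bid (6, 6, 13): truth gives 32; no alternative beats it.
(Checking all 125 profiles: 27 have a profitable deviation, 98 do not.)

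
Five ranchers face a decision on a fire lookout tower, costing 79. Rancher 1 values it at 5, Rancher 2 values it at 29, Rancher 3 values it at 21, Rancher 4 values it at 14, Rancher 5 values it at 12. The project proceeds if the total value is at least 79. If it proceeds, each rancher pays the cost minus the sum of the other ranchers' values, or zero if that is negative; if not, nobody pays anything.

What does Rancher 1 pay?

3

Total value 81 ≥ cost 79, so the project is built.
The other ranchers' values sum to 76.
Cost minus that sum is 79 - 76 = 3.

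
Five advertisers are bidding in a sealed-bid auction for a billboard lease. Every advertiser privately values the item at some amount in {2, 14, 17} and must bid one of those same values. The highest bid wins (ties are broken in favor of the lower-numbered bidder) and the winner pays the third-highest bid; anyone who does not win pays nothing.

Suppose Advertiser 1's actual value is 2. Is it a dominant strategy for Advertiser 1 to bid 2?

Check each profile of the others' bids and compare truth against every alternative bid.
Others bid (2, 2, 14, 14): truth gives 0, best alternative gives -12.
Others bid (2, 14, 2, 14): truth gives 0, best alternative gives -12.
Others bid (2, 14, 14, 2): truth gives 0, best alternative gives -12.
Others bid (2, 14, 14, 14): truth gives 0, best alternative gives -12.
Others bid (14, 2, 2, 14): truth gives 0, best alternative gives -12.
Others bid (14, 2, 14, 2): truth gives 0, best alternative gives -12.
(Remaining 75 profiles checked similarly; truth is weakly best in each.)
In every case the truthful bid is at least as good as any alternative, so it is a dominant strategy.

Yes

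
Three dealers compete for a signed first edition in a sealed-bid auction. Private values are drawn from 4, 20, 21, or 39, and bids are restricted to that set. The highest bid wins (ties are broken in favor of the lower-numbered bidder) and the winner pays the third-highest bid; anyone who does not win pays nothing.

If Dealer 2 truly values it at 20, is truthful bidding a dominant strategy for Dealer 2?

No

Consider the case where Dealer 1 bids 4 and Dealer 3 bids 21.
Truthful bid 20: loses, pays 0, utility 0.
Bid 21 instead: wins, pays 4, utility 20 - 4 = 16.
Since 16 > 0, bidding 21 is strictly better here, so truthful bidding is not dominant.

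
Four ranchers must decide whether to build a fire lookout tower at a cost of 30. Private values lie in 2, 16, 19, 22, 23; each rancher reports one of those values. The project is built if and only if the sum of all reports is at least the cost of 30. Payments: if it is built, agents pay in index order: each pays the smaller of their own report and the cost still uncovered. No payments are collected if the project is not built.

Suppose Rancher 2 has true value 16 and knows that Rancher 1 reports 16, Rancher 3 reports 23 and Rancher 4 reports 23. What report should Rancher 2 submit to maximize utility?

Report 2: project built, pays 2, utility 16 - 2 = 14.
Report 16: project built, pays 14, utility 16 - 14 = 2.
Report 19: project built, pays 14, utility 16 - 14 = 2.
Report 22: project built, pays 14, utility 16 - 14 = 2.
Report 23: project built, pays 14, utility 16 - 14 = 2.
The best choice is 2 with utility 14.

2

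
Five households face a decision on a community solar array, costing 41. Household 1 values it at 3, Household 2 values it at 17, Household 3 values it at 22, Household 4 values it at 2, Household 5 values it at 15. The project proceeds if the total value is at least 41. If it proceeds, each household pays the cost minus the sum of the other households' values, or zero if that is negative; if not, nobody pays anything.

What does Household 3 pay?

Total value 59 ≥ cost 41, so the project is built.
The other households' values sum to 37.
Cost minus that sum is 41 - 37 = 4.

4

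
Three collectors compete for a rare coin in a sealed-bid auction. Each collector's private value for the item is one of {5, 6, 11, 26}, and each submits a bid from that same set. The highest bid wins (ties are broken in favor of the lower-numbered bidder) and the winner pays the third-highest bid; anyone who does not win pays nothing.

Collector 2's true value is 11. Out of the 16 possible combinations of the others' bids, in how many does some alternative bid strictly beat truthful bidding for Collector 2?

4

Others bid (5, 26): truth gives 0; bid 26 gives 6 > 0. Violating.
Others bid (6, 26): truth gives 0; bid 26 gives 5 > 0. Violating.
Others bid (11, 5): truth gives 0; bid 26 gives 6 > 0. Violating.
Others bid (11, 6): truth gives 0; bid 26 gives 5 > 0. Violating.
Others bid (5, 5): truth gives 6; no alternative beats it.
Others bid (5, 6): truth gives 6; no alternative beats it.
(Checking all 16 profiles: 4 have a profitable deviation, 12 do not.)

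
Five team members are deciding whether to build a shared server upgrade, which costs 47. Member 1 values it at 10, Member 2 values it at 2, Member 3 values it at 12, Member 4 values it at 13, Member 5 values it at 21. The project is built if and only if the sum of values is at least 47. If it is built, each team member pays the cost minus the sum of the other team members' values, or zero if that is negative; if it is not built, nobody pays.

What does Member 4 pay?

Total value 58 ≥ cost 47, so the project is built.
The other team members' values sum to 45.
Cost minus that sum is 47 - 45 = 2.

2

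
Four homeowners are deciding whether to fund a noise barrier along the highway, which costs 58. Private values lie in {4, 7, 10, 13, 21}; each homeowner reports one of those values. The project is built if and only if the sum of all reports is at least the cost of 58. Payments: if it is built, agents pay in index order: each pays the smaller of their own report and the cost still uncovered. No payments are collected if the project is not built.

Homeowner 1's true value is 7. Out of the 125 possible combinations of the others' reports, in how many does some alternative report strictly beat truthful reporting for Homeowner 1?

4

Others report (13, 21, 21): truth gives 0; report 4 gives 3 > 0. Violating.
Others report (21, 13, 21): truth gives 0; report 4 gives 3 > 0. Violating.
Others report (21, 21, 13): truth gives 0; report 4 gives 3 > 0. Violating.
Others report (21, 21, 21): truth gives 0; report 4 gives 3 > 0. Violating.
Others report (4, 4, 4): truth gives 0; no alternative beats it.
Others report (4, 4, 7): truth gives 0; no alternative beats it.
(Checking all 125 profiles: 4 have a profitable deviation, 121 do not.)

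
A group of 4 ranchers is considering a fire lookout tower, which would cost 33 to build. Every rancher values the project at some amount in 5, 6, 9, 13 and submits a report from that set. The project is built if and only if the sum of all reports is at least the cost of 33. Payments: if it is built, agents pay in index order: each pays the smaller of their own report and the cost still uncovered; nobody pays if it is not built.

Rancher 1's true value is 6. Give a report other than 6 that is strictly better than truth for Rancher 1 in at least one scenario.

Suppose Rancher 2 reports 5, Rancher 3 reports 13 and Rancher 4 reports 13.
Report 6: project built, pays 6, utility 6 - 6 = 0.
Report 5: project built, pays 5, utility 6 - 5 = 1.
So reporting 5 beats truth here (1 > 0).

5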